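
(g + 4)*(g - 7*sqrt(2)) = g^2 - 7*sqrt(2)*g + 4*g - 28*sqrt(2)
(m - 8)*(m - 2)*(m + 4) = m^3 - 6*m^2 - 24*m + 64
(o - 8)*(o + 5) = o^2 - 3*o - 40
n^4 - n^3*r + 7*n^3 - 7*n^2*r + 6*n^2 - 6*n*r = n*(n + 1)*(n + 6)*(n - r)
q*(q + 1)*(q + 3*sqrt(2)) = q^3 + q^2 + 3*sqrt(2)*q^2 + 3*sqrt(2)*q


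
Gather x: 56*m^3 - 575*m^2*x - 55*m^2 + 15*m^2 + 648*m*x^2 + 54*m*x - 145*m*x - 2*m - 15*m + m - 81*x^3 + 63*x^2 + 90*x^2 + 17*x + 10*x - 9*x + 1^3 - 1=56*m^3 - 40*m^2 - 16*m - 81*x^3 + x^2*(648*m + 153) + x*(-575*m^2 - 91*m + 18)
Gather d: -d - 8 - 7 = -d - 15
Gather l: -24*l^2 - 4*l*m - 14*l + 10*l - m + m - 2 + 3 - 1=-24*l^2 + l*(-4*m - 4)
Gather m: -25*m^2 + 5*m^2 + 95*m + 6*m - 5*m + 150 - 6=-20*m^2 + 96*m + 144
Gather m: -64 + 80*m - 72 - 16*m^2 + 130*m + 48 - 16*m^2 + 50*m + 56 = -32*m^2 + 260*m - 32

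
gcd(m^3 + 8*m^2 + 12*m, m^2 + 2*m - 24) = m + 6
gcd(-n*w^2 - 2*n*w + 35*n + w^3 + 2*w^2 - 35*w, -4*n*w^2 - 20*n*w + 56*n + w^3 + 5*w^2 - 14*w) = w + 7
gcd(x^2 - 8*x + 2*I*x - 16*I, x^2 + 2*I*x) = x + 2*I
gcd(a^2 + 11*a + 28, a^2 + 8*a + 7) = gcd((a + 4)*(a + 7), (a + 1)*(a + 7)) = a + 7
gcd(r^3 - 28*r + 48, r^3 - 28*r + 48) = r^3 - 28*r + 48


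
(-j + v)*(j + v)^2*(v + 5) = -j^3*v - 5*j^3 - j^2*v^2 - 5*j^2*v + j*v^3 + 5*j*v^2 + v^4 + 5*v^3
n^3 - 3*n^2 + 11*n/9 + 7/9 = (n - 7/3)*(n - 1)*(n + 1/3)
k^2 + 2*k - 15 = (k - 3)*(k + 5)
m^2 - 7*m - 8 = (m - 8)*(m + 1)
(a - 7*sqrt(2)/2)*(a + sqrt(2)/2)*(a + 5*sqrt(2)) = a^3 + 2*sqrt(2)*a^2 - 67*a/2 - 35*sqrt(2)/2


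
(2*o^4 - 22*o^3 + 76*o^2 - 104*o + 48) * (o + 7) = 2*o^5 - 8*o^4 - 78*o^3 + 428*o^2 - 680*o + 336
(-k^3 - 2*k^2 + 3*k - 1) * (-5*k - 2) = 5*k^4 + 12*k^3 - 11*k^2 - k + 2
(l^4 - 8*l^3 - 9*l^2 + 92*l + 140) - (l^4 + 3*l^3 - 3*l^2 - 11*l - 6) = -11*l^3 - 6*l^2 + 103*l + 146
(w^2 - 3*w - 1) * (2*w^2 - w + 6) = 2*w^4 - 7*w^3 + 7*w^2 - 17*w - 6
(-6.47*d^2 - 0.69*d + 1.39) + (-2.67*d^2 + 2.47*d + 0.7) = -9.14*d^2 + 1.78*d + 2.09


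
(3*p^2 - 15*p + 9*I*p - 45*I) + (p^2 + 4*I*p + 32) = 4*p^2 - 15*p + 13*I*p + 32 - 45*I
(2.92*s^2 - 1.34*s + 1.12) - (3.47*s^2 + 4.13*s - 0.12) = -0.55*s^2 - 5.47*s + 1.24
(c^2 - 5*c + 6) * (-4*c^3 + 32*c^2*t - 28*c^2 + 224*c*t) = -4*c^5 + 32*c^4*t - 8*c^4 + 64*c^3*t + 116*c^3 - 928*c^2*t - 168*c^2 + 1344*c*t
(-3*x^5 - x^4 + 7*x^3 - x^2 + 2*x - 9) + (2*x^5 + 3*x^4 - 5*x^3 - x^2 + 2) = -x^5 + 2*x^4 + 2*x^3 - 2*x^2 + 2*x - 7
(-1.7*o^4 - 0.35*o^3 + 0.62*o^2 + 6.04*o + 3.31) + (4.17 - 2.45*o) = -1.7*o^4 - 0.35*o^3 + 0.62*o^2 + 3.59*o + 7.48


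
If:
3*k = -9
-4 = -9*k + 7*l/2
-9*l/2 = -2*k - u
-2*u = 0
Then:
No Solution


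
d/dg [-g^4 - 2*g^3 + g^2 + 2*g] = -4*g^3 - 6*g^2 + 2*g + 2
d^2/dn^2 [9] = 0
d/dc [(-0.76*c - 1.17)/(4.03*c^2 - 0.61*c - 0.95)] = (3.0628*c^2 + 9.4302*c + 0.00830000000000009)/(16.2409*c^4 - 4.9166*c^3 - 7.2849*c^2 + 1.159*c + 0.9025)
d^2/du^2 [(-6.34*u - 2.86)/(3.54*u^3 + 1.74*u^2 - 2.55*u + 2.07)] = (-476.702064*u^5 - 664.395696*u^4 - 434.715624*u^3 + 660.448728*u^2 + 338.89644*u - 83.523384)/(44.361864*u^9 + 65.414952*u^8 - 63.713628*u^7 - 11.15262*u^6 + 122.397642*u^5 - 59.370894*u^4 - 26.183277*u^3 + 62.747703*u^2 - 32.779485*u + 8.869743)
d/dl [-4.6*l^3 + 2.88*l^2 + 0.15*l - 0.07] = -13.8*l^2 + 5.76*l + 0.15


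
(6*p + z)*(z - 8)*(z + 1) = 6*p*z^2 - 42*p*z - 48*p + z^3 - 7*z^2 - 8*z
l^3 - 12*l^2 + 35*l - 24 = (l - 8)*(l - 3)*(l - 1)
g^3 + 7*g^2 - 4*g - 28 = (g - 2)*(g + 2)*(g + 7)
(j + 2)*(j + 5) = j^2 + 7*j + 10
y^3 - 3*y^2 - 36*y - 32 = (y - 8)*(y + 1)*(y + 4)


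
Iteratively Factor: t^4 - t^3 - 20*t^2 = (t - 5)*(t^3 + 4*t^2) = (t - 5)*(t + 4)*(t^2) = t*(t - 5)*(t + 4)*(t)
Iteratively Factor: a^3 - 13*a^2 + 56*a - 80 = (a - 4)*(a^2 - 9*a + 20) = (a - 4)^2*(a - 5)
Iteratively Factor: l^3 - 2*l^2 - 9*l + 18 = (l - 3)*(l^2 + l - 6) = (l - 3)*(l - 2)*(l + 3)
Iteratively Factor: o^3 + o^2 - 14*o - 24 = (o + 3)*(o^2 - 2*o - 8) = (o - 4)*(o + 3)*(o + 2)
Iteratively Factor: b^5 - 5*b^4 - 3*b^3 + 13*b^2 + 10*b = (b)*(b^4 - 5*b^3 - 3*b^2 + 13*b + 10) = b*(b + 1)*(b^3 - 6*b^2 + 3*b + 10) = b*(b + 1)^2*(b^2 - 7*b + 10) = b*(b - 5)*(b + 1)^2*(b - 2)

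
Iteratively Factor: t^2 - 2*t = (t - 2)*(t)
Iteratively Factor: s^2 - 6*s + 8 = (s - 2)*(s - 4)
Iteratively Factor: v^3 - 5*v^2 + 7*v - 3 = (v - 1)*(v^2 - 4*v + 3) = (v - 1)^2*(v - 3)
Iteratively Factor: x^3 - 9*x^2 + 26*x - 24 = (x - 3)*(x^2 - 6*x + 8) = (x - 3)*(x - 2)*(x - 4)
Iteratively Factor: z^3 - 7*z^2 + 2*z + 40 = (z + 2)*(z^2 - 9*z + 20) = (z - 4)*(z + 2)*(z - 5)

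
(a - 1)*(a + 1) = a^2 - 1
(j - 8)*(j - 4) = j^2 - 12*j + 32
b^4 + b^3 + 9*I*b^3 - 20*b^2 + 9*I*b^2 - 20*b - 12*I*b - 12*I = (b + 1)*(b + I)*(b + 2*I)*(b + 6*I)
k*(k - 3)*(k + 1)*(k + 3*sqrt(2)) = k^4 - 2*k^3 + 3*sqrt(2)*k^3 - 6*sqrt(2)*k^2 - 3*k^2 - 9*sqrt(2)*k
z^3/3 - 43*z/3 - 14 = (z/3 + 1/3)*(z - 7)*(z + 6)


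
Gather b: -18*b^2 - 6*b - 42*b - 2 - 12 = -18*b^2 - 48*b - 14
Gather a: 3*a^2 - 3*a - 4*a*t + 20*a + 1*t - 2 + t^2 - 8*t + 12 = 3*a^2 + a*(17 - 4*t) + t^2 - 7*t + 10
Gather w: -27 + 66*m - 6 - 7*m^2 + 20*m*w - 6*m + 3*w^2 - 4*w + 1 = -7*m^2 + 60*m + 3*w^2 + w*(20*m - 4) - 32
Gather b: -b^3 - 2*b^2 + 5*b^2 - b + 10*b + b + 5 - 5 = -b^3 + 3*b^2 + 10*b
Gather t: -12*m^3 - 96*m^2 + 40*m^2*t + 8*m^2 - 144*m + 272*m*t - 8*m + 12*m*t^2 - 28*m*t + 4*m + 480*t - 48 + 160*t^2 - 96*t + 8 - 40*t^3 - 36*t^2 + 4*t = -12*m^3 - 88*m^2 - 148*m - 40*t^3 + t^2*(12*m + 124) + t*(40*m^2 + 244*m + 388) - 40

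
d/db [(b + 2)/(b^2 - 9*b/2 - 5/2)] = 2*(-2*b^2 - 8*b + 13)/(4*b^4 - 36*b^3 + 61*b^2 + 90*b + 25)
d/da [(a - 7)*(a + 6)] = 2*a - 1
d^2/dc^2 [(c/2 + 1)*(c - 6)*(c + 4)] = 3*c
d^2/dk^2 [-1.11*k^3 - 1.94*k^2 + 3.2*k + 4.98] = -6.66*k - 3.88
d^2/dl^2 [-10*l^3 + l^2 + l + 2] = 2 - 60*l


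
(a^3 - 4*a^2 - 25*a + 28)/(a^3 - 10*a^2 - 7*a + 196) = (a - 1)/(a - 7)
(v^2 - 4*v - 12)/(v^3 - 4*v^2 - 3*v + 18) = (v - 6)/(v^2 - 6*v + 9)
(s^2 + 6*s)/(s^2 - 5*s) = (s + 6)/(s - 5)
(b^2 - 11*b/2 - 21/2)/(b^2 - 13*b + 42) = (b + 3/2)/(b - 6)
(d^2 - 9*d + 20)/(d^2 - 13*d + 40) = (d - 4)/(d - 8)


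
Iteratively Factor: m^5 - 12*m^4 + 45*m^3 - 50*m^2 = (m - 2)*(m^4 - 10*m^3 + 25*m^2) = m*(m - 2)*(m^3 - 10*m^2 + 25*m) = m*(m - 5)*(m - 2)*(m^2 - 5*m) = m*(m - 5)^2*(m - 2)*(m)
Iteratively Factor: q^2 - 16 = (q - 4)*(q + 4)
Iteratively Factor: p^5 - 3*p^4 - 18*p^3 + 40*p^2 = (p)*(p^4 - 3*p^3 - 18*p^2 + 40*p) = p*(p - 5)*(p^3 + 2*p^2 - 8*p) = p*(p - 5)*(p - 2)*(p^2 + 4*p) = p^2*(p - 5)*(p - 2)*(p + 4)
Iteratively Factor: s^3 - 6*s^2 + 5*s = (s)*(s^2 - 6*s + 5) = s*(s - 1)*(s - 5)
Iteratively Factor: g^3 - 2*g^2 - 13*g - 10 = (g + 1)*(g^2 - 3*g - 10) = (g + 1)*(g + 2)*(g - 5)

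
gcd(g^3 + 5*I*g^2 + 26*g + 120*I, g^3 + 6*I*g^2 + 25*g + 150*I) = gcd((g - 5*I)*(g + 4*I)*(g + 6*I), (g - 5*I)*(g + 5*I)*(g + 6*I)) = g^2 + I*g + 30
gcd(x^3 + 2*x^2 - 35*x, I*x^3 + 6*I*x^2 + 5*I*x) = x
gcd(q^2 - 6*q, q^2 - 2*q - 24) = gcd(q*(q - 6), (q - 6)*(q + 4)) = q - 6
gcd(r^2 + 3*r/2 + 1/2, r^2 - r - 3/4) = r + 1/2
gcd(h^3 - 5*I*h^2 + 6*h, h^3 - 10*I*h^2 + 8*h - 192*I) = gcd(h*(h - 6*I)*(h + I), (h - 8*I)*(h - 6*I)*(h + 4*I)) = h - 6*I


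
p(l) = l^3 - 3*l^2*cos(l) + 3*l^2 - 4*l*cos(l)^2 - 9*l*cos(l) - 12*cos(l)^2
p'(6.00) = 32.52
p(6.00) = 135.26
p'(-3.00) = -3.83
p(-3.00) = 0.00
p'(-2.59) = -0.75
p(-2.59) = -1.15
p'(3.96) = 58.74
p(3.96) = 152.65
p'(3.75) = 69.76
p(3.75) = 139.05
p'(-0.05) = -14.13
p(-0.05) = -11.32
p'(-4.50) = 52.05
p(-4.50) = -25.84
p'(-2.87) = -3.57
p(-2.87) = -0.49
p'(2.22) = 47.72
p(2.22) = 39.11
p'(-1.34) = 0.46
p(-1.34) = 4.16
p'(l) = 3*l^2*sin(l) + 3*l^2 + 8*l*sin(l)*cos(l) + 9*l*sin(l) - 6*l*cos(l) + 6*l + 24*sin(l)*cos(l) - 4*cos(l)^2 - 9*cos(l)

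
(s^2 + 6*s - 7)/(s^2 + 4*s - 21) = (s - 1)/(s - 3)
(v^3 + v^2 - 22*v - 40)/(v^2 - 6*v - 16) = (v^2 - v - 20)/(v - 8)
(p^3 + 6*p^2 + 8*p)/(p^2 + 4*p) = p + 2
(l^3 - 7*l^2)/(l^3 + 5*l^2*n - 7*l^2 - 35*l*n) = l/(l + 5*n)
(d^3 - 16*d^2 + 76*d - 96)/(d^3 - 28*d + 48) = (d^2 - 14*d + 48)/(d^2 + 2*d - 24)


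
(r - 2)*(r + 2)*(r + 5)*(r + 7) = r^4 + 12*r^3 + 31*r^2 - 48*r - 140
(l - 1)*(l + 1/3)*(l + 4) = l^3 + 10*l^2/3 - 3*l - 4/3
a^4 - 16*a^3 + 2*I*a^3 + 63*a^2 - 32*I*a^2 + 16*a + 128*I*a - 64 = (a - 8)^2*(a + I)^2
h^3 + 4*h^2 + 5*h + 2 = (h + 1)^2*(h + 2)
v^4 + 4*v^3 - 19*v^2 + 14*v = v*(v - 2)*(v - 1)*(v + 7)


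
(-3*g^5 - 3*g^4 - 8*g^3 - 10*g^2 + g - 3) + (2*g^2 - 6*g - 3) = -3*g^5 - 3*g^4 - 8*g^3 - 8*g^2 - 5*g - 6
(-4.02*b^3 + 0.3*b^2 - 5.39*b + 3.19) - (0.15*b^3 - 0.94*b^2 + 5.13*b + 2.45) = -4.17*b^3 + 1.24*b^2 - 10.52*b + 0.74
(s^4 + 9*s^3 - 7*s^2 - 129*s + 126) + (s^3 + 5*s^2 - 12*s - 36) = s^4 + 10*s^3 - 2*s^2 - 141*s + 90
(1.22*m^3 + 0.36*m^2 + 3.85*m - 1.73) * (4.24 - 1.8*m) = -2.196*m^4 + 4.5248*m^3 - 5.4036*m^2 + 19.438*m - 7.3352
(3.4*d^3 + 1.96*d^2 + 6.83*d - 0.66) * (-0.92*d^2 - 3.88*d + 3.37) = -3.128*d^5 - 14.9952*d^4 - 2.4304*d^3 - 19.288*d^2 + 25.5779*d - 2.2242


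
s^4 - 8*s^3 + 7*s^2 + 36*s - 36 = (s - 6)*(s - 3)*(s - 1)*(s + 2)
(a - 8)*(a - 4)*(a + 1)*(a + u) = a^4 + a^3*u - 11*a^3 - 11*a^2*u + 20*a^2 + 20*a*u + 32*a + 32*u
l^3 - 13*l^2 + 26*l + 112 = (l - 8)*(l - 7)*(l + 2)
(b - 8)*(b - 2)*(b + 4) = b^3 - 6*b^2 - 24*b + 64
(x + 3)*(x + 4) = x^2 + 7*x + 12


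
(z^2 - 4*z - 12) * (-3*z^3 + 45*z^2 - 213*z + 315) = -3*z^5 + 57*z^4 - 357*z^3 + 627*z^2 + 1296*z - 3780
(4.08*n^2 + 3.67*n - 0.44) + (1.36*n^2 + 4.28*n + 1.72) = 5.44*n^2 + 7.95*n + 1.28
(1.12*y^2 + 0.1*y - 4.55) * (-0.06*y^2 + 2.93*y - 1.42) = -0.0672*y^4 + 3.2756*y^3 - 1.0244*y^2 - 13.4735*y + 6.461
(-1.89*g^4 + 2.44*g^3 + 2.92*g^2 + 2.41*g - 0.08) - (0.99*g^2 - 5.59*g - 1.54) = -1.89*g^4 + 2.44*g^3 + 1.93*g^2 + 8.0*g + 1.46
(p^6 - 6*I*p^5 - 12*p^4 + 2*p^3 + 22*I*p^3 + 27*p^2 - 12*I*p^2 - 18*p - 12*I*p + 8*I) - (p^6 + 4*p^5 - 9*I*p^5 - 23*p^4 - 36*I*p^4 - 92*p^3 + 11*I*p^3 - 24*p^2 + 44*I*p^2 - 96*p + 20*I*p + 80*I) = -4*p^5 + 3*I*p^5 + 11*p^4 + 36*I*p^4 + 94*p^3 + 11*I*p^3 + 51*p^2 - 56*I*p^2 + 78*p - 32*I*p - 72*I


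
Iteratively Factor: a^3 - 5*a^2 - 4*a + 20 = (a + 2)*(a^2 - 7*a + 10) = (a - 2)*(a + 2)*(a - 5)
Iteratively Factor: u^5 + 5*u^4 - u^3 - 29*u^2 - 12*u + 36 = (u - 2)*(u^4 + 7*u^3 + 13*u^2 - 3*u - 18) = (u - 2)*(u + 3)*(u^3 + 4*u^2 + u - 6) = (u - 2)*(u - 1)*(u + 3)*(u^2 + 5*u + 6) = (u - 2)*(u - 1)*(u + 3)^2*(u + 2)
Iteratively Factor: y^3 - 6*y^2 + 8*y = (y - 4)*(y^2 - 2*y) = (y - 4)*(y - 2)*(y)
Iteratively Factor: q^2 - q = (q - 1)*(q)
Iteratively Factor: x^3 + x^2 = (x + 1)*(x^2) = x*(x + 1)*(x)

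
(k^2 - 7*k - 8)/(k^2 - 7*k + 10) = (k^2 - 7*k - 8)/(k^2 - 7*k + 10)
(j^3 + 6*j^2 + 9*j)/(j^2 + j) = (j^2 + 6*j + 9)/(j + 1)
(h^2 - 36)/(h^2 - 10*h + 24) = (h + 6)/(h - 4)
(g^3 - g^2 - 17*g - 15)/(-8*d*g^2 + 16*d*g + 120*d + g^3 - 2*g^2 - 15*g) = (-g - 1)/(8*d - g)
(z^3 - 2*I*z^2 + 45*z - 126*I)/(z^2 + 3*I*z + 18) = (z^2 + I*z + 42)/(z + 6*I)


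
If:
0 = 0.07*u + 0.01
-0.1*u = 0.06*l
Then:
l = 0.24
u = -0.14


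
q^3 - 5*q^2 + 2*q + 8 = (q - 4)*(q - 2)*(q + 1)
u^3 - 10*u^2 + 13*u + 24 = (u - 8)*(u - 3)*(u + 1)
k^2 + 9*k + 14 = (k + 2)*(k + 7)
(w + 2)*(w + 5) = w^2 + 7*w + 10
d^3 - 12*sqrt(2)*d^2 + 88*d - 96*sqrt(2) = (d - 6*sqrt(2))*(d - 4*sqrt(2))*(d - 2*sqrt(2))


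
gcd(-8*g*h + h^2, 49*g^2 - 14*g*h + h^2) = 1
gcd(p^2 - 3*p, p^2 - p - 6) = p - 3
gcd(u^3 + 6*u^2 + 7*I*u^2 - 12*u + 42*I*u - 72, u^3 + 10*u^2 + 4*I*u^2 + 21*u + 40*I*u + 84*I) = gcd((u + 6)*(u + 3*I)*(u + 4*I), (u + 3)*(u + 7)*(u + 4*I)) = u + 4*I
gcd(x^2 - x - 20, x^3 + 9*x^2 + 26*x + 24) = x + 4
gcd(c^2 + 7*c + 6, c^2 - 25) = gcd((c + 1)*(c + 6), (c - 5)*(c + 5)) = 1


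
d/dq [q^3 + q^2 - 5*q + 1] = 3*q^2 + 2*q - 5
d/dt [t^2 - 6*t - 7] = 2*t - 6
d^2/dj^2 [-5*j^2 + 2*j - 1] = -10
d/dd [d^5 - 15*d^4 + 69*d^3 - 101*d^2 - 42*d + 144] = 5*d^4 - 60*d^3 + 207*d^2 - 202*d - 42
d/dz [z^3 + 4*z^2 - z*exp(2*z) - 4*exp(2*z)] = 3*z^2 - 2*z*exp(2*z) + 8*z - 9*exp(2*z)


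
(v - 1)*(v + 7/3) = v^2 + 4*v/3 - 7/3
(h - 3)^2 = h^2 - 6*h + 9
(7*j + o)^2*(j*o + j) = 49*j^3*o + 49*j^3 + 14*j^2*o^2 + 14*j^2*o + j*o^3 + j*o^2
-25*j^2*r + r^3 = r*(-5*j + r)*(5*j + r)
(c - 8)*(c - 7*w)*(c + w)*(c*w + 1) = c^4*w - 6*c^3*w^2 - 8*c^3*w + c^3 - 7*c^2*w^3 + 48*c^2*w^2 - 6*c^2*w - 8*c^2 + 56*c*w^3 - 7*c*w^2 + 48*c*w + 56*w^2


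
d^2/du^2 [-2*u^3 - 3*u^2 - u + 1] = -12*u - 6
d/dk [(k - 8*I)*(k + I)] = 2*k - 7*I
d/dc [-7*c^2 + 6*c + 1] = 6 - 14*c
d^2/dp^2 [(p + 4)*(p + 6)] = 2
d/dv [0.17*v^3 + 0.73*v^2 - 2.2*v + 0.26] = 0.51*v^2 + 1.46*v - 2.2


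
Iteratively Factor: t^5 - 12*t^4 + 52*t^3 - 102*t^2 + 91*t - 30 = (t - 1)*(t^4 - 11*t^3 + 41*t^2 - 61*t + 30) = (t - 1)^2*(t^3 - 10*t^2 + 31*t - 30) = (t - 3)*(t - 1)^2*(t^2 - 7*t + 10) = (t - 5)*(t - 3)*(t - 1)^2*(t - 2)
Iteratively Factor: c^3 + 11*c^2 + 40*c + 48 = (c + 4)*(c^2 + 7*c + 12) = (c + 3)*(c + 4)*(c + 4)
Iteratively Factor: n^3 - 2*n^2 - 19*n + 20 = (n - 1)*(n^2 - n - 20) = (n - 5)*(n - 1)*(n + 4)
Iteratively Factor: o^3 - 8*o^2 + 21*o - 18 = (o - 3)*(o^2 - 5*o + 6) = (o - 3)^2*(o - 2)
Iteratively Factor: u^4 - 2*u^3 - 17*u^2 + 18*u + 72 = (u + 3)*(u^3 - 5*u^2 - 2*u + 24) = (u - 4)*(u + 3)*(u^2 - u - 6) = (u - 4)*(u - 3)*(u + 3)*(u + 2)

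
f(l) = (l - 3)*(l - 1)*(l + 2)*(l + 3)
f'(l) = (l - 3)*(l - 1)*(l + 2) + (l - 3)*(l - 1)*(l + 3) + (l - 3)*(l + 2)*(l + 3) + (l - 1)*(l + 2)*(l + 3) = 4*l^3 + 3*l^2 - 22*l - 9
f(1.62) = -14.31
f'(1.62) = -19.76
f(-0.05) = 18.42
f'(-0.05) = -7.89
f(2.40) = -19.96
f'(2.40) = 10.78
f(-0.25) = 19.55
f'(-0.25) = -3.38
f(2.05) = -20.40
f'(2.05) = -7.03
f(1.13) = -3.14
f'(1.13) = -24.26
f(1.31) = -7.47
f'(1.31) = -23.68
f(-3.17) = 5.12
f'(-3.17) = -36.53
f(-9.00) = 5040.00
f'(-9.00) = -2484.00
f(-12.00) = 17550.00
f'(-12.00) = -6225.00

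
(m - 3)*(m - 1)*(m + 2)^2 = m^4 - 9*m^2 - 4*m + 12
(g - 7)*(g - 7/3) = g^2 - 28*g/3 + 49/3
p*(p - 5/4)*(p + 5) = p^3 + 15*p^2/4 - 25*p/4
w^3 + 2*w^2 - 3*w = w*(w - 1)*(w + 3)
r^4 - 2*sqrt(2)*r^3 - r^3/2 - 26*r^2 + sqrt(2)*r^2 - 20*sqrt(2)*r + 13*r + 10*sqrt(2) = (r - 1/2)*(r - 5*sqrt(2))*(r + sqrt(2))*(r + 2*sqrt(2))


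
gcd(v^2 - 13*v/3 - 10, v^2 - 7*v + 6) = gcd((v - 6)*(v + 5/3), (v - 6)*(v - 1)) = v - 6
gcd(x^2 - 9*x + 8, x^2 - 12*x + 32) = x - 8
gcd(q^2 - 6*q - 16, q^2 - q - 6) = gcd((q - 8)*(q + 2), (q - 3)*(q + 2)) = q + 2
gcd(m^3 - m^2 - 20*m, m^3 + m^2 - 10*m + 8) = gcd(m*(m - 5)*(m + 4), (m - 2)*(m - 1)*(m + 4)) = m + 4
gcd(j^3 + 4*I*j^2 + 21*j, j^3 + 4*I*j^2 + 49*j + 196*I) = j + 7*I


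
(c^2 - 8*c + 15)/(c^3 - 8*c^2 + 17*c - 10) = (c - 3)/(c^2 - 3*c + 2)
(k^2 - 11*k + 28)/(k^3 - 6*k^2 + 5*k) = (k^2 - 11*k + 28)/(k*(k^2 - 6*k + 5))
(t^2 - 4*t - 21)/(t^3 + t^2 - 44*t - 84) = (t + 3)/(t^2 + 8*t + 12)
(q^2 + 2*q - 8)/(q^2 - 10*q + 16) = (q + 4)/(q - 8)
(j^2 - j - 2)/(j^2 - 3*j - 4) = (j - 2)/(j - 4)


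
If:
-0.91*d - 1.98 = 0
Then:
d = -2.18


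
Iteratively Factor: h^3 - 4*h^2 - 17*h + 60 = (h - 5)*(h^2 + h - 12) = (h - 5)*(h - 3)*(h + 4)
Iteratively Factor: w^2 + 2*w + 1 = (w + 1)*(w + 1)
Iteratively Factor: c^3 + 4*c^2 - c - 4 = (c - 1)*(c^2 + 5*c + 4) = (c - 1)*(c + 1)*(c + 4)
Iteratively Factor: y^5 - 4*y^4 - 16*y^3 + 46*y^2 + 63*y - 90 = (y + 3)*(y^4 - 7*y^3 + 5*y^2 + 31*y - 30) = (y - 1)*(y + 3)*(y^3 - 6*y^2 - y + 30) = (y - 5)*(y - 1)*(y + 3)*(y^2 - y - 6) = (y - 5)*(y - 3)*(y - 1)*(y + 3)*(y + 2)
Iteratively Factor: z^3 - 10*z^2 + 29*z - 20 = (z - 4)*(z^2 - 6*z + 5) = (z - 4)*(z - 1)*(z - 5)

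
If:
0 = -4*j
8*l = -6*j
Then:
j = 0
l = 0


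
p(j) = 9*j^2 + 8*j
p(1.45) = 30.52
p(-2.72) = 44.83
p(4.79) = 244.82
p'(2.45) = 52.10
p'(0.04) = 8.72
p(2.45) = 73.62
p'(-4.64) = -75.52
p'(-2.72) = -40.96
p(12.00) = 1392.00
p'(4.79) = 94.22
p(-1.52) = 8.63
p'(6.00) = 116.00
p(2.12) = 57.41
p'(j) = 18*j + 8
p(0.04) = 0.33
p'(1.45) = 34.10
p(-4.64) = 156.65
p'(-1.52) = -19.36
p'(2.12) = 46.16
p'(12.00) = 224.00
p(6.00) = 372.00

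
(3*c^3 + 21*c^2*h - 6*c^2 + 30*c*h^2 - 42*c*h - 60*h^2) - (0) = 3*c^3 + 21*c^2*h - 6*c^2 + 30*c*h^2 - 42*c*h - 60*h^2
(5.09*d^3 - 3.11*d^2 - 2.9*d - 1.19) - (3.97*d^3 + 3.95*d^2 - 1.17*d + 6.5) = 1.12*d^3 - 7.06*d^2 - 1.73*d - 7.69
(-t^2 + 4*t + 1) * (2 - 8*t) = 8*t^3 - 34*t^2 + 2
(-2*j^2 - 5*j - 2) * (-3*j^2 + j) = 6*j^4 + 13*j^3 + j^2 - 2*j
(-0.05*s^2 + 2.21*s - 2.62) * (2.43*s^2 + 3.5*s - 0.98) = -0.1215*s^4 + 5.1953*s^3 + 1.4174*s^2 - 11.3358*s + 2.5676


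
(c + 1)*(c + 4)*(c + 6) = c^3 + 11*c^2 + 34*c + 24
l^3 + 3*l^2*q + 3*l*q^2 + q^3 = (l + q)^3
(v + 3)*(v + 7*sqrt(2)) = v^2 + 3*v + 7*sqrt(2)*v + 21*sqrt(2)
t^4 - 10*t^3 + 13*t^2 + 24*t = t*(t - 8)*(t - 3)*(t + 1)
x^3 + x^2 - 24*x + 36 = (x - 3)*(x - 2)*(x + 6)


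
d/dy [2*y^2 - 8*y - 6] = 4*y - 8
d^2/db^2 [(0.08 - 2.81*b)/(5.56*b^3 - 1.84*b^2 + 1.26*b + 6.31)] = (-521.203296*b^5 + 202.1616*b^4 + 7.24948799999999*b^3 + 1188.006768*b^2 - 213.704304*b + 46.794052)/(171.879616*b^9 - 170.643072*b^8 + 173.325216*b^7 + 501.62312*b^6 - 348.044208*b^5 + 320.557872*b^4 + 578.3583*b^3 - 189.731604*b^2 + 150.504858*b + 251.239591)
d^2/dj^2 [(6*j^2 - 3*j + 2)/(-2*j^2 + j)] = 4*(-12*j^2 + 6*j - 1)/(j^3*(8*j^3 - 12*j^2 + 6*j - 1))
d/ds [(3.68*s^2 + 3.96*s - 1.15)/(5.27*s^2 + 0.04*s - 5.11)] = (-20.722*s^2 - 25.4886*s - 20.1896)/(27.7729*s^4 + 0.4216*s^3 - 53.8578*s^2 - 0.4088*s + 26.1121)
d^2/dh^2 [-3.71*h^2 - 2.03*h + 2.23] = -7.42000000000000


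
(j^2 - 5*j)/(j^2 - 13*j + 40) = j/(j - 8)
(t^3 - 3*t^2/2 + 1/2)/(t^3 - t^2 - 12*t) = (-2*t^3 + 3*t^2 - 1)/(2*t*(-t^2 + t + 12))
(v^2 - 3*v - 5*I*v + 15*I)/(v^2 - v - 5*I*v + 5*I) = (v - 3)/(v - 1)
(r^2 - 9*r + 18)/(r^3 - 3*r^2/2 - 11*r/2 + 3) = 2*(r - 6)/(2*r^2 + 3*r - 2)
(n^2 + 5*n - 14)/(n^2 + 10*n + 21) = (n - 2)/(n + 3)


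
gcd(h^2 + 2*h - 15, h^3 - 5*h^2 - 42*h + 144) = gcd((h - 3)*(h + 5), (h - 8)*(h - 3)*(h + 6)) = h - 3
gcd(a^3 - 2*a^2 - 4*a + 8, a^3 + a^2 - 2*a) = a + 2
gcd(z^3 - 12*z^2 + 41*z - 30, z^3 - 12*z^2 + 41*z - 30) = z^3 - 12*z^2 + 41*z - 30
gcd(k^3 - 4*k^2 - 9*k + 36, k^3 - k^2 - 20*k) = 1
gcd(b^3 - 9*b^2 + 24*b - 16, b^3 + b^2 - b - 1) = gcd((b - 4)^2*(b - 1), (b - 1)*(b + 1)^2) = b - 1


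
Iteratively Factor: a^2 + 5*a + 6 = (a + 3)*(a + 2)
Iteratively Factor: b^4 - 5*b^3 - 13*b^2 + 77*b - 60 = (b - 3)*(b^3 - 2*b^2 - 19*b + 20) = (b - 3)*(b + 4)*(b^2 - 6*b + 5) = (b - 3)*(b - 1)*(b + 4)*(b - 5)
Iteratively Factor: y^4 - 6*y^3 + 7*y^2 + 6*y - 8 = (y + 1)*(y^3 - 7*y^2 + 14*y - 8) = (y - 4)*(y + 1)*(y^2 - 3*y + 2) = (y - 4)*(y - 1)*(y + 1)*(y - 2)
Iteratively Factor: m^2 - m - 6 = (m + 2)*(m - 3)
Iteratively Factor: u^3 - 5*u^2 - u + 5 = (u + 1)*(u^2 - 6*u + 5) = (u - 5)*(u + 1)*(u - 1)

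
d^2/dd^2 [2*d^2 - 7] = 4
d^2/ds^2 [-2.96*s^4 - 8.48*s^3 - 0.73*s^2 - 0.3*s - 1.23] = -35.52*s^2 - 50.88*s - 1.46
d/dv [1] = 0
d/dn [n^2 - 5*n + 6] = 2*n - 5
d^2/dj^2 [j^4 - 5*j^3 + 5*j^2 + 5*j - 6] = 12*j^2 - 30*j + 10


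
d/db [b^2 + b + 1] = 2*b + 1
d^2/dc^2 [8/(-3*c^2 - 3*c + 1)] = 48*(3*c^2 + 3*c - 3*(2*c + 1)^2 - 1)/(3*c^2 + 3*c - 1)^3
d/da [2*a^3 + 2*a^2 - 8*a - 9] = 6*a^2 + 4*a - 8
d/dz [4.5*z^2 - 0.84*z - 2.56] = 9.0*z - 0.84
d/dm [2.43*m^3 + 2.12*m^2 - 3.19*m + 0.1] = 7.29*m^2 + 4.24*m - 3.19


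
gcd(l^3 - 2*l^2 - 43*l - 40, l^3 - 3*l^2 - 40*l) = l^2 - 3*l - 40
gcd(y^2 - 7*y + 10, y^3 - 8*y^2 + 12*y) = y - 2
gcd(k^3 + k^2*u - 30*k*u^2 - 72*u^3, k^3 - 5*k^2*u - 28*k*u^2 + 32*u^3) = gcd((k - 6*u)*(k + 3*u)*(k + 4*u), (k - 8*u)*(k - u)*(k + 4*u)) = k + 4*u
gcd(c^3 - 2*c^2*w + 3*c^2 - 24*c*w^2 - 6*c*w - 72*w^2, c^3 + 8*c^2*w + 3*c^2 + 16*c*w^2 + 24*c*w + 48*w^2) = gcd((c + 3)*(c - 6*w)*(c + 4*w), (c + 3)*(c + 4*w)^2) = c^2 + 4*c*w + 3*c + 12*w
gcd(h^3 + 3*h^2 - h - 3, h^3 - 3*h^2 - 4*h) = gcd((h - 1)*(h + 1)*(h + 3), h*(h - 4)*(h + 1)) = h + 1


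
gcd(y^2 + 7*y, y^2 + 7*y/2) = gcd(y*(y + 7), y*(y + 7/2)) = y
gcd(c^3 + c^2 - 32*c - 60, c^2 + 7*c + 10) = c^2 + 7*c + 10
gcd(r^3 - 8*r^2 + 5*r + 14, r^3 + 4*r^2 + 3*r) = r + 1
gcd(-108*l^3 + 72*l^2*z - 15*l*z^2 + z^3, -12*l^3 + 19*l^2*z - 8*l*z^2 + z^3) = -3*l + z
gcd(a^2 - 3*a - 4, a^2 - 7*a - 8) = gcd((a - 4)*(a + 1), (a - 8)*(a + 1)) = a + 1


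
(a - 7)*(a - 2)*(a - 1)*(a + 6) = a^4 - 4*a^3 - 37*a^2 + 124*a - 84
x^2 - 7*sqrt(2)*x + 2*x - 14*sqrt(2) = (x + 2)*(x - 7*sqrt(2))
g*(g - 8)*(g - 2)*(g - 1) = g^4 - 11*g^3 + 26*g^2 - 16*g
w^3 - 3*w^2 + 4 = (w - 2)^2*(w + 1)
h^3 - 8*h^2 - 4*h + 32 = (h - 8)*(h - 2)*(h + 2)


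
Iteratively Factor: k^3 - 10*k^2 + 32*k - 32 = (k - 4)*(k^2 - 6*k + 8) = (k - 4)*(k - 2)*(k - 4)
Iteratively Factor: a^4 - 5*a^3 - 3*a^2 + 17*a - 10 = (a + 2)*(a^3 - 7*a^2 + 11*a - 5) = (a - 1)*(a + 2)*(a^2 - 6*a + 5) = (a - 5)*(a - 1)*(a + 2)*(a - 1)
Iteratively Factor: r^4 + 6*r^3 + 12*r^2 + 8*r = (r)*(r^3 + 6*r^2 + 12*r + 8) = r*(r + 2)*(r^2 + 4*r + 4) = r*(r + 2)^2*(r + 2)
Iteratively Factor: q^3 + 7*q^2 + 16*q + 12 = (q + 3)*(q^2 + 4*q + 4) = (q + 2)*(q + 3)*(q + 2)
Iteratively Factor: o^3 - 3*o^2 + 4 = (o - 2)*(o^2 - o - 2) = (o - 2)^2*(o + 1)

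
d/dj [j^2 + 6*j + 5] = 2*j + 6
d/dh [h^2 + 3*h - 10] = 2*h + 3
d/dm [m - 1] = 1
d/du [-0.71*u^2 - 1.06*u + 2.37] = -1.42*u - 1.06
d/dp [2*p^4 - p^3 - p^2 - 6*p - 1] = 8*p^3 - 3*p^2 - 2*p - 6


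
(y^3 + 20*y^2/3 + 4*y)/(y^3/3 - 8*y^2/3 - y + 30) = y*(3*y^2 + 20*y + 12)/(y^3 - 8*y^2 - 3*y + 90)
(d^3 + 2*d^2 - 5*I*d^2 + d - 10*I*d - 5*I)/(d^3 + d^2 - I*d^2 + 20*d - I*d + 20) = (d + 1)/(d + 4*I)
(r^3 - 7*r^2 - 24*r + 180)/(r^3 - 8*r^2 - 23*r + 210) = (r - 6)/(r - 7)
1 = 1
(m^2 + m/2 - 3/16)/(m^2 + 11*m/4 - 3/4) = (m + 3/4)/(m + 3)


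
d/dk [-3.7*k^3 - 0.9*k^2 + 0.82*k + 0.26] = -11.1*k^2 - 1.8*k + 0.82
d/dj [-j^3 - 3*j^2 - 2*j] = -3*j^2 - 6*j - 2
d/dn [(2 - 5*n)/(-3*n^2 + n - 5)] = (15*n^2 - 5*n - (5*n - 2)*(6*n - 1) + 25)/(3*n^2 - n + 5)^2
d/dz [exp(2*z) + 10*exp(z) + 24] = 2*(exp(z) + 5)*exp(z)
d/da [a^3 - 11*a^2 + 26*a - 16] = 3*a^2 - 22*a + 26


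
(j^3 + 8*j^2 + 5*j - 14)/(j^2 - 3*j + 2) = (j^2 + 9*j + 14)/(j - 2)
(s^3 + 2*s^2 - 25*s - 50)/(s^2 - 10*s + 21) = (s^3 + 2*s^2 - 25*s - 50)/(s^2 - 10*s + 21)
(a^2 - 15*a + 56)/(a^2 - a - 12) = (-a^2 + 15*a - 56)/(-a^2 + a + 12)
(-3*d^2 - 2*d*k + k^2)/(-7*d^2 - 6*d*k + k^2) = (3*d - k)/(7*d - k)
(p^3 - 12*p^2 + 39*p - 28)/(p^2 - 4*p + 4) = (p^3 - 12*p^2 + 39*p - 28)/(p^2 - 4*p + 4)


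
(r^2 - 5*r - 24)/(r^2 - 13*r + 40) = (r + 3)/(r - 5)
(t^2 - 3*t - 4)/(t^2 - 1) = (t - 4)/(t - 1)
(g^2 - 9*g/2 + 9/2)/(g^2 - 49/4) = 2*(2*g^2 - 9*g + 9)/(4*g^2 - 49)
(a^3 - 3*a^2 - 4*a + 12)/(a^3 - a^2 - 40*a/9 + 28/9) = 9*(a^2 - 5*a + 6)/(9*a^2 - 27*a + 14)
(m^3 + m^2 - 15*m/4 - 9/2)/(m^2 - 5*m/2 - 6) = (m^2 - m/2 - 3)/(m - 4)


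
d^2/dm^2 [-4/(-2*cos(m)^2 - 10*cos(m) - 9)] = 8*(-8*sin(m)^4 + 18*sin(m)^2 + 165*cos(m)/2 - 15*cos(3*m)/2 + 72)/(-2*sin(m)^2 + 10*cos(m) + 11)^3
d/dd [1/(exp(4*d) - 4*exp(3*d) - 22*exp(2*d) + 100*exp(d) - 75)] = 4*(-exp(3*d) + 3*exp(2*d) + 11*exp(d) - 25)*exp(d)/(-exp(4*d) + 4*exp(3*d) + 22*exp(2*d) - 100*exp(d) + 75)^2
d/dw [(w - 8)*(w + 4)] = 2*w - 4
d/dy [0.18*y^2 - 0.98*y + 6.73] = 0.36*y - 0.98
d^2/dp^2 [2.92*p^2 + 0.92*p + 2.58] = 5.84000000000000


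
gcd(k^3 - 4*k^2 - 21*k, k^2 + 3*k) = k^2 + 3*k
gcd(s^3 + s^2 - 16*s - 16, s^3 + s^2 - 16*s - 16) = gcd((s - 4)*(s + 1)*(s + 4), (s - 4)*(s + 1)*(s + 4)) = s^3 + s^2 - 16*s - 16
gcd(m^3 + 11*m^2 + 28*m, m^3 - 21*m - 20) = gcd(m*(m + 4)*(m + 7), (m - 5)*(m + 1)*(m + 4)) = m + 4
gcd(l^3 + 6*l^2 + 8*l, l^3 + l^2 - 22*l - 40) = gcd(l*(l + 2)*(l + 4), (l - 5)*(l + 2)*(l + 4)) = l^2 + 6*l + 8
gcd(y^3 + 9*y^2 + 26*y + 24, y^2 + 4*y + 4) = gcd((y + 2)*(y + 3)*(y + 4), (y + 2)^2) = y + 2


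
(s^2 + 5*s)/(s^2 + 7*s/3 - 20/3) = 3*s*(s + 5)/(3*s^2 + 7*s - 20)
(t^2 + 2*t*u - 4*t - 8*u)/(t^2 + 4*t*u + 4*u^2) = (t - 4)/(t + 2*u)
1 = 1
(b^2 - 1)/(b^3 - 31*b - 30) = (b - 1)/(b^2 - b - 30)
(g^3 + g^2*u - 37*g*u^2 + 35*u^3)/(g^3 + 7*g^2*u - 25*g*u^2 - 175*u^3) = (g - u)/(g + 5*u)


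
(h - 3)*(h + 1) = h^2 - 2*h - 3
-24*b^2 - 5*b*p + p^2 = (-8*b + p)*(3*b + p)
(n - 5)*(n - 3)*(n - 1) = n^3 - 9*n^2 + 23*n - 15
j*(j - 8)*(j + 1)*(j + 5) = j^4 - 2*j^3 - 43*j^2 - 40*j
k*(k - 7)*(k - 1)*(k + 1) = k^4 - 7*k^3 - k^2 + 7*k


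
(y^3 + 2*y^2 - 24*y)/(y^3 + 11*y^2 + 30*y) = (y - 4)/(y + 5)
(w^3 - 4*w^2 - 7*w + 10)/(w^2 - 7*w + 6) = (w^2 - 3*w - 10)/(w - 6)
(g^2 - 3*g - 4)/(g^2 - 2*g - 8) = (g + 1)/(g + 2)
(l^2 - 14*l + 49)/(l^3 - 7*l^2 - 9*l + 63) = (l - 7)/(l^2 - 9)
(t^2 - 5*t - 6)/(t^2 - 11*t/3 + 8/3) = 3*(t^2 - 5*t - 6)/(3*t^2 - 11*t + 8)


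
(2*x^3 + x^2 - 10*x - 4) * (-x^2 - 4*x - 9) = -2*x^5 - 9*x^4 - 12*x^3 + 35*x^2 + 106*x + 36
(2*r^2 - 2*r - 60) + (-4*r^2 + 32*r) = -2*r^2 + 30*r - 60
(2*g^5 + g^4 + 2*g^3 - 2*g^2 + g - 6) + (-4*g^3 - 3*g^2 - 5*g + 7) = 2*g^5 + g^4 - 2*g^3 - 5*g^2 - 4*g + 1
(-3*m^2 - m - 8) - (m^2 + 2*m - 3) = -4*m^2 - 3*m - 5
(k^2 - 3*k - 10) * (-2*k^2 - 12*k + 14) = -2*k^4 - 6*k^3 + 70*k^2 + 78*k - 140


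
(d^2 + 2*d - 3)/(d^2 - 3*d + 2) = (d + 3)/(d - 2)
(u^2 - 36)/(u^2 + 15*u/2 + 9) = 2*(u - 6)/(2*u + 3)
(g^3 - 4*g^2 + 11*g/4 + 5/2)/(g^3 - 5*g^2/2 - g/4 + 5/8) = 2*(g - 2)/(2*g - 1)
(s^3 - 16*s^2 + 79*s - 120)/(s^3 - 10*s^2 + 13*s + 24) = (s - 5)/(s + 1)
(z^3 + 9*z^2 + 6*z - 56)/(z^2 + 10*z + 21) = (z^2 + 2*z - 8)/(z + 3)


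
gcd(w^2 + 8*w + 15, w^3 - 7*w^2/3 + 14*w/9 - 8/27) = 1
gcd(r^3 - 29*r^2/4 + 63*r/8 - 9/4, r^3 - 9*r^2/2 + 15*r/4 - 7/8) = r - 1/2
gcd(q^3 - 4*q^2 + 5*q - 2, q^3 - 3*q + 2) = q^2 - 2*q + 1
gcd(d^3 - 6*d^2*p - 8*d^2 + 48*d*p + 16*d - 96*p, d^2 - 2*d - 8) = d - 4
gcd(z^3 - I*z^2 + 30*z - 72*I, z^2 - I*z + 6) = z - 3*I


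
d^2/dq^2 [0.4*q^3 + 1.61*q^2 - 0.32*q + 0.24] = 2.4*q + 3.22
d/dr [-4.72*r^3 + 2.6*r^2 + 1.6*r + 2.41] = -14.16*r^2 + 5.2*r + 1.6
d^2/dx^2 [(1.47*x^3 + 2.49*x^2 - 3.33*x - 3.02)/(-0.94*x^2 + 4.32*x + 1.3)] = (7.105427357601e-15*x^4 - 72.798144*x^3 - 51.778968*x^2 - 64.071936*x + 74.283016)/(0.830584*x^6 - 11.451456*x^5 + 49.181928*x^4 - 48.947328*x^3 - 68.01756*x^2 - 21.9024*x - 2.197)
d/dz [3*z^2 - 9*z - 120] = 6*z - 9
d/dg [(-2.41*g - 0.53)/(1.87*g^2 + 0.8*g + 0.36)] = (4.5067*g^2 + 1.9822*g - 0.4436)/(3.4969*g^4 + 2.992*g^3 + 1.9864*g^2 + 0.576*g + 0.1296)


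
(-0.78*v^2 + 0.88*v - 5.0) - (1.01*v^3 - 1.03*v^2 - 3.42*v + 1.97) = -1.01*v^3 + 0.25*v^2 + 4.3*v - 6.97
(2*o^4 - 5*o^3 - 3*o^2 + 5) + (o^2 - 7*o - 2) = 2*o^4 - 5*o^3 - 2*o^2 - 7*o + 3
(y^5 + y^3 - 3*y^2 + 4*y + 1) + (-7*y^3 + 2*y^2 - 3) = y^5 - 6*y^3 - y^2 + 4*y - 2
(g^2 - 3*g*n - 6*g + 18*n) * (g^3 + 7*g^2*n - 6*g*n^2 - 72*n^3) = g^5 + 4*g^4*n - 6*g^4 - 27*g^3*n^2 - 24*g^3*n - 54*g^2*n^3 + 162*g^2*n^2 + 216*g*n^4 + 324*g*n^3 - 1296*n^4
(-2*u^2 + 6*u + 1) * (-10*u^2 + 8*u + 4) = 20*u^4 - 76*u^3 + 30*u^2 + 32*u + 4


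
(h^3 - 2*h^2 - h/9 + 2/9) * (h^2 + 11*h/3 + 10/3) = h^5 + 5*h^4/3 - 37*h^3/9 - 185*h^2/27 + 4*h/9 + 20/27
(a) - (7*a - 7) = 7 - 6*a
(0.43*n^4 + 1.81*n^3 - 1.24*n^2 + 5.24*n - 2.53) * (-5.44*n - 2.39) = -2.3392*n^5 - 10.8741*n^4 + 2.4197*n^3 - 25.542*n^2 + 1.2396*n + 6.0467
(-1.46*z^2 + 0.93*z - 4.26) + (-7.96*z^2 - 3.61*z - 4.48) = -9.42*z^2 - 2.68*z - 8.74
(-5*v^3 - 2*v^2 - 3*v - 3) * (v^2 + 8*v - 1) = -5*v^5 - 42*v^4 - 14*v^3 - 25*v^2 - 21*v + 3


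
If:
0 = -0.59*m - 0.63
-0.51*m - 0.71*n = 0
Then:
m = -1.07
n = 0.77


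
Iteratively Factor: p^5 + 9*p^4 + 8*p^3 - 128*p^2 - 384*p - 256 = (p - 4)*(p^4 + 13*p^3 + 60*p^2 + 112*p + 64) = (p - 4)*(p + 4)*(p^3 + 9*p^2 + 24*p + 16) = (p - 4)*(p + 4)^2*(p^2 + 5*p + 4) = (p - 4)*(p + 4)^3*(p + 1)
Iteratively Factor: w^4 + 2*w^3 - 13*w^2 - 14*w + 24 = (w + 2)*(w^3 - 13*w + 12) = (w - 3)*(w + 2)*(w^2 + 3*w - 4) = (w - 3)*(w - 1)*(w + 2)*(w + 4)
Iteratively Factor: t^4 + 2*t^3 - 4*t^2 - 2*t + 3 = (t - 1)*(t^3 + 3*t^2 - t - 3) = (t - 1)*(t + 1)*(t^2 + 2*t - 3) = (t - 1)^2*(t + 1)*(t + 3)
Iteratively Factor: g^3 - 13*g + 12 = (g + 4)*(g^2 - 4*g + 3) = (g - 3)*(g + 4)*(g - 1)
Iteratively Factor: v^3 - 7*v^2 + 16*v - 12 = (v - 2)*(v^2 - 5*v + 6) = (v - 2)^2*(v - 3)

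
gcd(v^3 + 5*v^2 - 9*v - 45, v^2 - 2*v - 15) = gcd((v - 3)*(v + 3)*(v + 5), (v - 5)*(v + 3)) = v + 3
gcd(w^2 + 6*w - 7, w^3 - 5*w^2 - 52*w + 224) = w + 7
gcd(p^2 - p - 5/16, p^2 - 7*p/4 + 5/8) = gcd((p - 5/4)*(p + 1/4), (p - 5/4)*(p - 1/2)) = p - 5/4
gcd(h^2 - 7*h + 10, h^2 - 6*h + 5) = h - 5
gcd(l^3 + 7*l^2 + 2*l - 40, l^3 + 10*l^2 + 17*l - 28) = l + 4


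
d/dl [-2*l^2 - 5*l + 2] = -4*l - 5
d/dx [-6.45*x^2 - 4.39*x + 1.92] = -12.9*x - 4.39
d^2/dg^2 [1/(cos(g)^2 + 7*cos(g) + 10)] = (-4*sin(g)^4 + 11*sin(g)^2 + 385*cos(g)/4 - 21*cos(3*g)/4 + 71)/((cos(g) + 2)^3*(cos(g) + 5)^3)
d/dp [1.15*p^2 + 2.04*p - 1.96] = 2.3*p + 2.04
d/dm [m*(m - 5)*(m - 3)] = 3*m^2 - 16*m + 15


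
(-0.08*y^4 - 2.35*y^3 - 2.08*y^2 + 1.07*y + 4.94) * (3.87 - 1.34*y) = 0.1072*y^5 + 2.8394*y^4 - 6.3073*y^3 - 9.4834*y^2 - 2.4787*y + 19.1178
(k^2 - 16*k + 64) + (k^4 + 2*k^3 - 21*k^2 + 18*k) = k^4 + 2*k^3 - 20*k^2 + 2*k + 64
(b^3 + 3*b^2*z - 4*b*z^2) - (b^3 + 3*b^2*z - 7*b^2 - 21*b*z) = 7*b^2 - 4*b*z^2 + 21*b*z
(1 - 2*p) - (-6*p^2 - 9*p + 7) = 6*p^2 + 7*p - 6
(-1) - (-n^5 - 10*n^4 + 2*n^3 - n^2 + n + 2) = n^5 + 10*n^4 - 2*n^3 + n^2 - n - 3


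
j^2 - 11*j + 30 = (j - 6)*(j - 5)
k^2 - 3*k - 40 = (k - 8)*(k + 5)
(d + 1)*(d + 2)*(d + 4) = d^3 + 7*d^2 + 14*d + 8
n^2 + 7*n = n*(n + 7)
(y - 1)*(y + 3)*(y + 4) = y^3 + 6*y^2 + 5*y - 12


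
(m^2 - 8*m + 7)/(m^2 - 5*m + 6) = (m^2 - 8*m + 7)/(m^2 - 5*m + 6)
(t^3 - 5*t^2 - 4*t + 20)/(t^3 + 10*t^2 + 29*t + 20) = (t^3 - 5*t^2 - 4*t + 20)/(t^3 + 10*t^2 + 29*t + 20)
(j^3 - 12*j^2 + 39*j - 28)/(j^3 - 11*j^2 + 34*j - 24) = (j - 7)/(j - 6)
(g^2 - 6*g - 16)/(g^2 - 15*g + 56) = (g + 2)/(g - 7)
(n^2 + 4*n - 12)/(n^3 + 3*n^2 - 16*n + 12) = 1/(n - 1)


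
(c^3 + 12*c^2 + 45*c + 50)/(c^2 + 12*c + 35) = (c^2 + 7*c + 10)/(c + 7)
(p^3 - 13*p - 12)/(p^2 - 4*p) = p + 4 + 3/p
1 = 1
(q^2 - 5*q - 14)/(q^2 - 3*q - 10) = (q - 7)/(q - 5)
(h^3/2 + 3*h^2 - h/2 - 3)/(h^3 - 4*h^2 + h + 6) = (h^2 + 5*h - 6)/(2*(h^2 - 5*h + 6))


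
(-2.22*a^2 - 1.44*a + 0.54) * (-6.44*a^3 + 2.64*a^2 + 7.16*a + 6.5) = 14.2968*a^5 + 3.4128*a^4 - 23.1744*a^3 - 23.3148*a^2 - 5.4936*a + 3.51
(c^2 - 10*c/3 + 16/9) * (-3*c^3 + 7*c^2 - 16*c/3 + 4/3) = -3*c^5 + 17*c^4 - 34*c^3 + 284*c^2/9 - 376*c/27 + 64/27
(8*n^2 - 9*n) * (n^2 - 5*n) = 8*n^4 - 49*n^3 + 45*n^2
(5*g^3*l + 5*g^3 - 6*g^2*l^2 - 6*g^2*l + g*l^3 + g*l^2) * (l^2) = 5*g^3*l^3 + 5*g^3*l^2 - 6*g^2*l^4 - 6*g^2*l^3 + g*l^5 + g*l^4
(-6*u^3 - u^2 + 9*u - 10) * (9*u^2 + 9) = -54*u^5 - 9*u^4 + 27*u^3 - 99*u^2 + 81*u - 90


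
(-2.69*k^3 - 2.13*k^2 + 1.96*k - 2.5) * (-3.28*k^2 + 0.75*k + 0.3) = 8.8232*k^5 + 4.9689*k^4 - 8.8333*k^3 + 9.031*k^2 - 1.287*k - 0.75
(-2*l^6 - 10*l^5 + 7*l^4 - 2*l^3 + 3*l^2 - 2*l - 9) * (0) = 0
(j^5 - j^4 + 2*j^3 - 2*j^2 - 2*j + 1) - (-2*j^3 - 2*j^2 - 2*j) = j^5 - j^4 + 4*j^3 + 1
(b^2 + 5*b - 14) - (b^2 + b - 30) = 4*b + 16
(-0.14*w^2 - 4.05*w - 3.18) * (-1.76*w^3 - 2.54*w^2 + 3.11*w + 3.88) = 0.2464*w^5 + 7.4836*w^4 + 15.4484*w^3 - 5.0615*w^2 - 25.6038*w - 12.3384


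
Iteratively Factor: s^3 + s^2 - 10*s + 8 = (s + 4)*(s^2 - 3*s + 2) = (s - 2)*(s + 4)*(s - 1)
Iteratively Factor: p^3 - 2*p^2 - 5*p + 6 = (p - 1)*(p^2 - p - 6) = (p - 1)*(p + 2)*(p - 3)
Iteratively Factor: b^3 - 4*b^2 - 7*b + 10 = (b - 5)*(b^2 + b - 2) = (b - 5)*(b - 1)*(b + 2)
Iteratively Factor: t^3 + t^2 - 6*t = (t)*(t^2 + t - 6) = t*(t + 3)*(t - 2)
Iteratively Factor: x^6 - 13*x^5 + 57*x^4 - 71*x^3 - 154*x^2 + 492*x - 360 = (x - 3)*(x^5 - 10*x^4 + 27*x^3 + 10*x^2 - 124*x + 120) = (x - 3)*(x + 2)*(x^4 - 12*x^3 + 51*x^2 - 92*x + 60) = (x - 3)*(x - 2)*(x + 2)*(x^3 - 10*x^2 + 31*x - 30) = (x - 3)*(x - 2)^2*(x + 2)*(x^2 - 8*x + 15) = (x - 3)^2*(x - 2)^2*(x + 2)*(x - 5)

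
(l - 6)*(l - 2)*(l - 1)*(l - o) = l^4 - l^3*o - 9*l^3 + 9*l^2*o + 20*l^2 - 20*l*o - 12*l + 12*o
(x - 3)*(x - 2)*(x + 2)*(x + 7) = x^4 + 4*x^3 - 25*x^2 - 16*x + 84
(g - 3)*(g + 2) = g^2 - g - 6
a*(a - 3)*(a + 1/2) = a^3 - 5*a^2/2 - 3*a/2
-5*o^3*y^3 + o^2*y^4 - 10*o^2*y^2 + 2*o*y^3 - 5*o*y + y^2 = y*(-5*o + y)*(o*y + 1)^2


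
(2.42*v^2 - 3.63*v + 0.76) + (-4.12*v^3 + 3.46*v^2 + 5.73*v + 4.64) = -4.12*v^3 + 5.88*v^2 + 2.1*v + 5.4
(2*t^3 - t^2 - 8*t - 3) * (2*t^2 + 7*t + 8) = 4*t^5 + 12*t^4 - 7*t^3 - 70*t^2 - 85*t - 24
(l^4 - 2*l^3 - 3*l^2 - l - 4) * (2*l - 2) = 2*l^5 - 6*l^4 - 2*l^3 + 4*l^2 - 6*l + 8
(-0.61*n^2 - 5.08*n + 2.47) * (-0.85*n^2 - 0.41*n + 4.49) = 0.5185*n^4 + 4.5681*n^3 - 2.7556*n^2 - 23.8219*n + 11.0903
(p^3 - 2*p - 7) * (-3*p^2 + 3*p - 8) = -3*p^5 + 3*p^4 - 2*p^3 + 15*p^2 - 5*p + 56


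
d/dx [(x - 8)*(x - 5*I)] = 2*x - 8 - 5*I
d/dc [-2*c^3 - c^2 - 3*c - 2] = -6*c^2 - 2*c - 3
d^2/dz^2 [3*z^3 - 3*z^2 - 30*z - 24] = 18*z - 6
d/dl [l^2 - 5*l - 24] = 2*l - 5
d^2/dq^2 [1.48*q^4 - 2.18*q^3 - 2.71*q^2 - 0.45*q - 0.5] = 17.76*q^2 - 13.08*q - 5.42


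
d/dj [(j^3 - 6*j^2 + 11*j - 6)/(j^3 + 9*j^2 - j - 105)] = 3*(5*j^2 + 22*j - 43)/(j^4 + 24*j^3 + 214*j^2 + 840*j + 1225)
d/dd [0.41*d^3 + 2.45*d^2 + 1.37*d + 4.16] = 1.23*d^2 + 4.9*d + 1.37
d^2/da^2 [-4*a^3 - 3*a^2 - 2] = -24*a - 6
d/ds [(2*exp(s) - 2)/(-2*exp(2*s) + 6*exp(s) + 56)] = (-(1 - exp(s))*(2*exp(s) - 3) - exp(2*s) + 3*exp(s) + 28)*exp(s)/(-exp(2*s) + 3*exp(s) + 28)^2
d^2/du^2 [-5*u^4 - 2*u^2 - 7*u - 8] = -60*u^2 - 4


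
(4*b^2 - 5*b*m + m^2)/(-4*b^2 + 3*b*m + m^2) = (-4*b + m)/(4*b + m)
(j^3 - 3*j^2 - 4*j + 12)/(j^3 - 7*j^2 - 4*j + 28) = (j - 3)/(j - 7)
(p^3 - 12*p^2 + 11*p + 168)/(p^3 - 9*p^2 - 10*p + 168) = (p^2 - 5*p - 24)/(p^2 - 2*p - 24)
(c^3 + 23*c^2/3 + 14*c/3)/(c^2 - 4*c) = (3*c^2 + 23*c + 14)/(3*(c - 4))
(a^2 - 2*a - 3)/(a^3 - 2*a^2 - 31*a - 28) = (a - 3)/(a^2 - 3*a - 28)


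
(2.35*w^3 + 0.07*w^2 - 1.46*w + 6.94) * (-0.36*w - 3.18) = -0.846*w^4 - 7.4982*w^3 + 0.303*w^2 + 2.1444*w - 22.0692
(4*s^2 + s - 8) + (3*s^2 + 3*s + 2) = 7*s^2 + 4*s - 6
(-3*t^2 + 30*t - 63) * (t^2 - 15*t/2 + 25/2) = -3*t^4 + 105*t^3/2 - 651*t^2/2 + 1695*t/2 - 1575/2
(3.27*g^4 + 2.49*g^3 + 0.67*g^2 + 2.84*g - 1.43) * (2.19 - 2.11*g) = -6.8997*g^5 + 1.9074*g^4 + 4.0394*g^3 - 4.5251*g^2 + 9.2369*g - 3.1317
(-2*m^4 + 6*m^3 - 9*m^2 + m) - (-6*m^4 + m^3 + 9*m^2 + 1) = 4*m^4 + 5*m^3 - 18*m^2 + m - 1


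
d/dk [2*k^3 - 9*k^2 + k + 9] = 6*k^2 - 18*k + 1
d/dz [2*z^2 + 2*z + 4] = 4*z + 2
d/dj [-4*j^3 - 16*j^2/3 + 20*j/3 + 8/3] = -12*j^2 - 32*j/3 + 20/3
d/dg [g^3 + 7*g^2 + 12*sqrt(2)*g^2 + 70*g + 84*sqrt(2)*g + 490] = 3*g^2 + 14*g + 24*sqrt(2)*g + 70 + 84*sqrt(2)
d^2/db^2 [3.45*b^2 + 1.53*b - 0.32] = 6.90000000000000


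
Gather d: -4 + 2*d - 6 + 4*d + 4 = 6*d - 6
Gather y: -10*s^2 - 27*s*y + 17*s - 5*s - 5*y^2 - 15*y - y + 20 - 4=-10*s^2 + 12*s - 5*y^2 + y*(-27*s - 16) + 16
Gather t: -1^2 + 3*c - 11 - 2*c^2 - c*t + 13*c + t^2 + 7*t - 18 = -2*c^2 + 16*c + t^2 + t*(7 - c) - 30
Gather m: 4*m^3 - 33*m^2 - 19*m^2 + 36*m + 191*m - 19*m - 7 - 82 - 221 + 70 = 4*m^3 - 52*m^2 + 208*m - 240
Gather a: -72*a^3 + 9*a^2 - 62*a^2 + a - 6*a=-72*a^3 - 53*a^2 - 5*a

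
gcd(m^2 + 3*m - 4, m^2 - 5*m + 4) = m - 1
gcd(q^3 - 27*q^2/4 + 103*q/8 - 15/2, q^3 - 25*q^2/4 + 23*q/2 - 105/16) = q^2 - 11*q/4 + 15/8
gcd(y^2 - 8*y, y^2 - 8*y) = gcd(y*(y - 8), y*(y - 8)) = y^2 - 8*y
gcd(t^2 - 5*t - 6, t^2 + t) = t + 1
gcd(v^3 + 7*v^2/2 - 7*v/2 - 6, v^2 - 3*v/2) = v - 3/2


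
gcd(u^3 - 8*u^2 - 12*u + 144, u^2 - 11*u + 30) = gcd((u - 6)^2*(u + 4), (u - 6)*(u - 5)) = u - 6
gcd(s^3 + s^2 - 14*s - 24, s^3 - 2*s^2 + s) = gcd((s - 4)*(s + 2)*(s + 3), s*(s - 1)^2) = 1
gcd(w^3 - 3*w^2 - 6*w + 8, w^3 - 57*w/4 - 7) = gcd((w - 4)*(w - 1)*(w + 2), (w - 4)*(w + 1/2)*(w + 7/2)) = w - 4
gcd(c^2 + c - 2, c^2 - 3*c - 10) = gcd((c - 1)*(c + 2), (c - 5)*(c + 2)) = c + 2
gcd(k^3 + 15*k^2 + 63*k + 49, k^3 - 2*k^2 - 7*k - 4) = k + 1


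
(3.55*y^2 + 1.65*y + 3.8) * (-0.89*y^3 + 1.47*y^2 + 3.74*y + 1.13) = -3.1595*y^5 + 3.75*y^4 + 12.3205*y^3 + 15.7685*y^2 + 16.0765*y + 4.294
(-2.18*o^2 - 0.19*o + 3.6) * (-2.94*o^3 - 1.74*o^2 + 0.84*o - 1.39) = 6.4092*o^5 + 4.3518*o^4 - 12.0846*o^3 - 3.3934*o^2 + 3.2881*o - 5.004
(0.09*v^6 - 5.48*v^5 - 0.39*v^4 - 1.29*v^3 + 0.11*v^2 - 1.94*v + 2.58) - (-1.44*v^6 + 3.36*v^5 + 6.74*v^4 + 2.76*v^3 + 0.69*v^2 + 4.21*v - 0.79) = 1.53*v^6 - 8.84*v^5 - 7.13*v^4 - 4.05*v^3 - 0.58*v^2 - 6.15*v + 3.37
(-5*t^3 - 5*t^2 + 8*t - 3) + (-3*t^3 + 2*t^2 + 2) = -8*t^3 - 3*t^2 + 8*t - 1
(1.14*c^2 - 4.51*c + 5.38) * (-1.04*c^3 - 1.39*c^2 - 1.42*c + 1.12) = -1.1856*c^5 + 3.1058*c^4 - 0.945100000000001*c^3 + 0.2028*c^2 - 12.6908*c + 6.0256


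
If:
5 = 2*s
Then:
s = 5/2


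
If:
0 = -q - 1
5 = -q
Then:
No Solution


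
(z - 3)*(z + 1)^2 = z^3 - z^2 - 5*z - 3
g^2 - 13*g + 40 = (g - 8)*(g - 5)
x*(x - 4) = x^2 - 4*x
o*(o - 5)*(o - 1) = o^3 - 6*o^2 + 5*o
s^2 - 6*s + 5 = (s - 5)*(s - 1)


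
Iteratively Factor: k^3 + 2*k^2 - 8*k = (k - 2)*(k^2 + 4*k) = (k - 2)*(k + 4)*(k)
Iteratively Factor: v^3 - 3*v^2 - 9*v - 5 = (v + 1)*(v^2 - 4*v - 5) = (v + 1)^2*(v - 5)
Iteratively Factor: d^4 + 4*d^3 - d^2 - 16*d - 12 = (d - 2)*(d^3 + 6*d^2 + 11*d + 6) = (d - 2)*(d + 1)*(d^2 + 5*d + 6) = (d - 2)*(d + 1)*(d + 3)*(d + 2)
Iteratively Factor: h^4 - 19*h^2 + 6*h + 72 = (h + 2)*(h^3 - 2*h^2 - 15*h + 36) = (h + 2)*(h + 4)*(h^2 - 6*h + 9) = (h - 3)*(h + 2)*(h + 4)*(h - 3)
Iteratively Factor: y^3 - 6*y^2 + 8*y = (y)*(y^2 - 6*y + 8) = y*(y - 4)*(y - 2)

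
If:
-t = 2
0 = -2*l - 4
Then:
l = -2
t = -2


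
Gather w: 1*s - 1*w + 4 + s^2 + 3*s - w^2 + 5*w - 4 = s^2 + 4*s - w^2 + 4*w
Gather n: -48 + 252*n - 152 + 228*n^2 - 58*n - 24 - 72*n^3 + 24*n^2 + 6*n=-72*n^3 + 252*n^2 + 200*n - 224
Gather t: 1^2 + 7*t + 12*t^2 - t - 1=12*t^2 + 6*t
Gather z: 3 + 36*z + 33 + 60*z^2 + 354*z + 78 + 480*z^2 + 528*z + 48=540*z^2 + 918*z + 162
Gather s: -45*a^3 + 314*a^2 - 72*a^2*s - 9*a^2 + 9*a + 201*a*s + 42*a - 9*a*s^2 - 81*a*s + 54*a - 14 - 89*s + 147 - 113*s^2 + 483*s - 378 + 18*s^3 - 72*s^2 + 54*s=-45*a^3 + 305*a^2 + 105*a + 18*s^3 + s^2*(-9*a - 185) + s*(-72*a^2 + 120*a + 448) - 245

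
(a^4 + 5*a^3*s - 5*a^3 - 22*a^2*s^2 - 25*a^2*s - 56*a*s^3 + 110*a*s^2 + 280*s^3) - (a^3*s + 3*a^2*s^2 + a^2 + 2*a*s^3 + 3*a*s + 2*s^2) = a^4 + 4*a^3*s - 5*a^3 - 25*a^2*s^2 - 25*a^2*s - a^2 - 58*a*s^3 + 110*a*s^2 - 3*a*s + 280*s^3 - 2*s^2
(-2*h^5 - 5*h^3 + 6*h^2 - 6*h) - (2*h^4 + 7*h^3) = -2*h^5 - 2*h^4 - 12*h^3 + 6*h^2 - 6*h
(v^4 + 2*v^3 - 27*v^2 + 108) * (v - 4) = v^5 - 2*v^4 - 35*v^3 + 108*v^2 + 108*v - 432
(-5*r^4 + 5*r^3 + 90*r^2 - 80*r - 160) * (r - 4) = -5*r^5 + 25*r^4 + 70*r^3 - 440*r^2 + 160*r + 640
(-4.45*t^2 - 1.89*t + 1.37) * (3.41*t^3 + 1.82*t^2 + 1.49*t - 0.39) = -15.1745*t^5 - 14.5439*t^4 - 5.3986*t^3 + 1.4128*t^2 + 2.7784*t - 0.5343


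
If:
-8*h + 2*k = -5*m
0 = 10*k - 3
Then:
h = 5*m/8 + 3/40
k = 3/10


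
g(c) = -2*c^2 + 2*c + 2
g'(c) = 2 - 4*c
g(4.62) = -31.45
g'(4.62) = -16.48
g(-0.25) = 1.38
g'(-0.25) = 3.00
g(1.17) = 1.60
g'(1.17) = -2.68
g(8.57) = -127.75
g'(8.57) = -32.28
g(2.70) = -7.18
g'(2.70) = -8.80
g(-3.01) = -22.14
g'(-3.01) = 14.04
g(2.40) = -4.72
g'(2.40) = -7.60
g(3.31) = -13.29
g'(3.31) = -11.24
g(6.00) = -58.00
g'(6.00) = -22.00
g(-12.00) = -310.00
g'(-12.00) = 50.00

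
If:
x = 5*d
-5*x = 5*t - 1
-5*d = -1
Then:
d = 1/5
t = -4/5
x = 1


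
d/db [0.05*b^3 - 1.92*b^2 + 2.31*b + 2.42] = 0.15*b^2 - 3.84*b + 2.31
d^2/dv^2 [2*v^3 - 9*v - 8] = 12*v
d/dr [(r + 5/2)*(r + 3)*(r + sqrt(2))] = 3*r^2 + 2*sqrt(2)*r + 11*r + 15/2 + 11*sqrt(2)/2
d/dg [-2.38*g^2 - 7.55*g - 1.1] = -4.76*g - 7.55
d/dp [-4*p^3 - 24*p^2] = 12*p*(-p - 4)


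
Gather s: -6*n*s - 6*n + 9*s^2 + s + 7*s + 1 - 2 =-6*n + 9*s^2 + s*(8 - 6*n) - 1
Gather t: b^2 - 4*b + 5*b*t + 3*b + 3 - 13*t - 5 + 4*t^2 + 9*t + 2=b^2 - b + 4*t^2 + t*(5*b - 4)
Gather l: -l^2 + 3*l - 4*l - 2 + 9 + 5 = -l^2 - l + 12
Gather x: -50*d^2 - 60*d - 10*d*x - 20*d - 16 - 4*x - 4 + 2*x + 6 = -50*d^2 - 80*d + x*(-10*d - 2) - 14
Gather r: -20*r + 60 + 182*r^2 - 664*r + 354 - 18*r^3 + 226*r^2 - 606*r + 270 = -18*r^3 + 408*r^2 - 1290*r + 684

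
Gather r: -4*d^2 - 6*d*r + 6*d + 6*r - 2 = -4*d^2 + 6*d + r*(6 - 6*d) - 2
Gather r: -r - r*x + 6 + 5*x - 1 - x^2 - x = r*(-x - 1) - x^2 + 4*x + 5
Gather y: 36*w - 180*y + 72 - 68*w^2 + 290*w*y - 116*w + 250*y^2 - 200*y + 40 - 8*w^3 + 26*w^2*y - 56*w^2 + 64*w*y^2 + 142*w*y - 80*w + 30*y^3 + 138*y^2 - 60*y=-8*w^3 - 124*w^2 - 160*w + 30*y^3 + y^2*(64*w + 388) + y*(26*w^2 + 432*w - 440) + 112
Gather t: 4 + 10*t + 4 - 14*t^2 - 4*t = -14*t^2 + 6*t + 8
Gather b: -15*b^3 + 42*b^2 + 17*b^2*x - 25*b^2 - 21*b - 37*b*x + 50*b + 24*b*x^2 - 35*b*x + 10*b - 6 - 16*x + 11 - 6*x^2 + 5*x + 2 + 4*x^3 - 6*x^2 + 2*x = -15*b^3 + b^2*(17*x + 17) + b*(24*x^2 - 72*x + 39) + 4*x^3 - 12*x^2 - 9*x + 7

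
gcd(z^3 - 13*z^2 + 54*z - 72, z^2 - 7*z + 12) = z^2 - 7*z + 12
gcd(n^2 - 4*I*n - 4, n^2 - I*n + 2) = n - 2*I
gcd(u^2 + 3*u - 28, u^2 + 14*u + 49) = u + 7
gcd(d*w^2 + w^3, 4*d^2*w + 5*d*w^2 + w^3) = d*w + w^2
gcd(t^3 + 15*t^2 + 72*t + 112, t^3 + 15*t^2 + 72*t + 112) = t^3 + 15*t^2 + 72*t + 112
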